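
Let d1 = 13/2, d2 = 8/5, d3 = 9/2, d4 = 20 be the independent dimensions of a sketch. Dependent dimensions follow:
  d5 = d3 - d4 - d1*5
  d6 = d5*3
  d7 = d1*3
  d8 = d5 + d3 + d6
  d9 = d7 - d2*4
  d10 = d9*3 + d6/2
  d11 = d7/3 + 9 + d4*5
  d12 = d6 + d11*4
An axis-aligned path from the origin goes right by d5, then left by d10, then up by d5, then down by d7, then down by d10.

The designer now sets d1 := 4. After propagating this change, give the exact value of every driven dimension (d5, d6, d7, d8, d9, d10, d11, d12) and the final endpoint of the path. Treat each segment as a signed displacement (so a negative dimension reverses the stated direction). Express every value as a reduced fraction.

Apply edit: d1 := 4
  d5 = d3 - d4 - d1*5 = -71/2
  d6 = d5*3 = -213/2
  d7 = d1*3 = 12
  d8 = d5 + d3 + d6 = -275/2
  d9 = d7 - d2*4 = 28/5
  d10 = d9*3 + d6/2 = -729/20
  d11 = d7/3 + 9 + d4*5 = 113
  d12 = d6 + d11*4 = 691/2
Walk from origin (0, 0):
  seg 1: right by d5 = -71/2 → (-71/2, 0)
  seg 2: left by d10 = -729/20 → (19/20, 0)
  seg 3: up by d5 = -71/2 → (19/20, -71/2)
  seg 4: down by d7 = 12 → (19/20, -95/2)
  seg 5: down by d10 = -729/20 → (19/20, -221/20)

d5 = -71/2
d6 = -213/2
d7 = 12
d8 = -275/2
d9 = 28/5
d10 = -729/20
d11 = 113
d12 = 691/2
endpoint = (19/20, -221/20)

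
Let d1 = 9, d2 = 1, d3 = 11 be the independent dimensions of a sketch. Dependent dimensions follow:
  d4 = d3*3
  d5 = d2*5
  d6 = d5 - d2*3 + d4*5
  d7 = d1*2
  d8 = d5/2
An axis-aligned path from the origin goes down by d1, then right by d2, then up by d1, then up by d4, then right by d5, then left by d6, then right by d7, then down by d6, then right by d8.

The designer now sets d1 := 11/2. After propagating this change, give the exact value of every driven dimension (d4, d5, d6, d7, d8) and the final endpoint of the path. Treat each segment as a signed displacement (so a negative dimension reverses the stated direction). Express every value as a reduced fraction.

Apply edit: d1 := 11/2
  d4 = d3*3 = 33
  d5 = d2*5 = 5
  d6 = d5 - d2*3 + d4*5 = 167
  d7 = d1*2 = 11
  d8 = d5/2 = 5/2
Walk from origin (0, 0):
  seg 1: down by d1 = 11/2 → (0, -11/2)
  seg 2: right by d2 = 1 → (1, -11/2)
  seg 3: up by d1 = 11/2 → (1, 0)
  seg 4: up by d4 = 33 → (1, 33)
  seg 5: right by d5 = 5 → (6, 33)
  seg 6: left by d6 = 167 → (-161, 33)
  seg 7: right by d7 = 11 → (-150, 33)
  seg 8: down by d6 = 167 → (-150, -134)
  seg 9: right by d8 = 5/2 → (-295/2, -134)

d4 = 33
d5 = 5
d6 = 167
d7 = 11
d8 = 5/2
endpoint = (-295/2, -134)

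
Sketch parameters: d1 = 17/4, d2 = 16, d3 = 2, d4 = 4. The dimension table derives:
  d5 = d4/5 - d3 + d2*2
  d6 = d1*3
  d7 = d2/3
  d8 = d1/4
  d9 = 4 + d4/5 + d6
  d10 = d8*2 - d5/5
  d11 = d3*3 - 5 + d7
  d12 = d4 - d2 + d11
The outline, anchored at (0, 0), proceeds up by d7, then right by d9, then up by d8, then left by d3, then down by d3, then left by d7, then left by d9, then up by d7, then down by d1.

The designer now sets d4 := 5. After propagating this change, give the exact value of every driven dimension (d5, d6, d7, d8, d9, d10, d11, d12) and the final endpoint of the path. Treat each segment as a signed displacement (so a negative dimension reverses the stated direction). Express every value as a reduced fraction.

d5 = 31
d6 = 51/4
d7 = 16/3
d8 = 17/16
d9 = 71/4
d10 = -163/40
d11 = 19/3
d12 = -14/3
endpoint = (-22/3, 263/48)

Apply edit: d4 := 5
  d5 = d4/5 - d3 + d2*2 = 31
  d6 = d1*3 = 51/4
  d7 = d2/3 = 16/3
  d8 = d1/4 = 17/16
  d9 = 4 + d4/5 + d6 = 71/4
  d10 = d8*2 - d5/5 = -163/40
  d11 = d3*3 - 5 + d7 = 19/3
  d12 = d4 - d2 + d11 = -14/3
Walk from origin (0, 0):
  seg 1: up by d7 = 16/3 → (0, 16/3)
  seg 2: right by d9 = 71/4 → (71/4, 16/3)
  seg 3: up by d8 = 17/16 → (71/4, 307/48)
  seg 4: left by d3 = 2 → (63/4, 307/48)
  seg 5: down by d3 = 2 → (63/4, 211/48)
  seg 6: left by d7 = 16/3 → (125/12, 211/48)
  seg 7: left by d9 = 71/4 → (-22/3, 211/48)
  seg 8: up by d7 = 16/3 → (-22/3, 467/48)
  seg 9: down by d1 = 17/4 → (-22/3, 263/48)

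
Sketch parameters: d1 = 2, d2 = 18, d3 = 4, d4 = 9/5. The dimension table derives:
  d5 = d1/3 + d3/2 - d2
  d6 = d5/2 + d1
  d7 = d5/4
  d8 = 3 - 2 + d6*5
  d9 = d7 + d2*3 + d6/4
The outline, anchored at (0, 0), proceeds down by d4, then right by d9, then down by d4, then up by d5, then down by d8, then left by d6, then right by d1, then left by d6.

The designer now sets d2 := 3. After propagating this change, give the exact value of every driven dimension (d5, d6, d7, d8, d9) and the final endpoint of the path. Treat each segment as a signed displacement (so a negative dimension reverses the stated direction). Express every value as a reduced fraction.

Apply edit: d2 := 3
  d5 = d1/3 + d3/2 - d2 = -1/3
  d6 = d5/2 + d1 = 11/6
  d7 = d5/4 = -1/12
  d8 = 3 - 2 + d6*5 = 61/6
  d9 = d7 + d2*3 + d6/4 = 75/8
Walk from origin (0, 0):
  seg 1: down by d4 = 9/5 → (0, -9/5)
  seg 2: right by d9 = 75/8 → (75/8, -9/5)
  seg 3: down by d4 = 9/5 → (75/8, -18/5)
  seg 4: up by d5 = -1/3 → (75/8, -59/15)
  seg 5: down by d8 = 61/6 → (75/8, -141/10)
  seg 6: left by d6 = 11/6 → (181/24, -141/10)
  seg 7: right by d1 = 2 → (229/24, -141/10)
  seg 8: left by d6 = 11/6 → (185/24, -141/10)

d5 = -1/3
d6 = 11/6
d7 = -1/12
d8 = 61/6
d9 = 75/8
endpoint = (185/24, -141/10)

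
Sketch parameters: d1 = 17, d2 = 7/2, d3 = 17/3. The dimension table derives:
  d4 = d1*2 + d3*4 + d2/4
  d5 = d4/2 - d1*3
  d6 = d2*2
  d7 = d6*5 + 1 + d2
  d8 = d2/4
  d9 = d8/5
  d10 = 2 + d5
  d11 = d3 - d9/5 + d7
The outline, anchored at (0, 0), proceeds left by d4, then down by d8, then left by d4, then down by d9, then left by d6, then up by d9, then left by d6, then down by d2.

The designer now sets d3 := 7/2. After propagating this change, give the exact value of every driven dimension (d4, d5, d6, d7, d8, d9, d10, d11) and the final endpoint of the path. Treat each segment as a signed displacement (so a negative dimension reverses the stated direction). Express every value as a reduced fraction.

d4 = 391/8
d5 = -425/16
d6 = 7
d7 = 79/2
d8 = 7/8
d9 = 7/40
d10 = -393/16
d11 = 8593/200
endpoint = (-447/4, -35/8)

Apply edit: d3 := 7/2
  d4 = d1*2 + d3*4 + d2/4 = 391/8
  d5 = d4/2 - d1*3 = -425/16
  d6 = d2*2 = 7
  d7 = d6*5 + 1 + d2 = 79/2
  d8 = d2/4 = 7/8
  d9 = d8/5 = 7/40
  d10 = 2 + d5 = -393/16
  d11 = d3 - d9/5 + d7 = 8593/200
Walk from origin (0, 0):
  seg 1: left by d4 = 391/8 → (-391/8, 0)
  seg 2: down by d8 = 7/8 → (-391/8, -7/8)
  seg 3: left by d4 = 391/8 → (-391/4, -7/8)
  seg 4: down by d9 = 7/40 → (-391/4, -21/20)
  seg 5: left by d6 = 7 → (-419/4, -21/20)
  seg 6: up by d9 = 7/40 → (-419/4, -7/8)
  seg 7: left by d6 = 7 → (-447/4, -7/8)
  seg 8: down by d2 = 7/2 → (-447/4, -35/8)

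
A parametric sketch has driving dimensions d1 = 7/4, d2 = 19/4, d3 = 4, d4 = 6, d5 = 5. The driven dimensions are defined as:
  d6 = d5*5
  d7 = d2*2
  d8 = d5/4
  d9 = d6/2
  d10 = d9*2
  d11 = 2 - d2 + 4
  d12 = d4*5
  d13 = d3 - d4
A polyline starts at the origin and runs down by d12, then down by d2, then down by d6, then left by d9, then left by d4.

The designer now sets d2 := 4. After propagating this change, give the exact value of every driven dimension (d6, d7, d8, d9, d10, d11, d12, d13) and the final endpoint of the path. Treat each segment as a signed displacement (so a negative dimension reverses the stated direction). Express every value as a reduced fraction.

Apply edit: d2 := 4
  d6 = d5*5 = 25
  d7 = d2*2 = 8
  d8 = d5/4 = 5/4
  d9 = d6/2 = 25/2
  d10 = d9*2 = 25
  d11 = 2 - d2 + 4 = 2
  d12 = d4*5 = 30
  d13 = d3 - d4 = -2
Walk from origin (0, 0):
  seg 1: down by d12 = 30 → (0, -30)
  seg 2: down by d2 = 4 → (0, -34)
  seg 3: down by d6 = 25 → (0, -59)
  seg 4: left by d9 = 25/2 → (-25/2, -59)
  seg 5: left by d4 = 6 → (-37/2, -59)

d6 = 25
d7 = 8
d8 = 5/4
d9 = 25/2
d10 = 25
d11 = 2
d12 = 30
d13 = -2
endpoint = (-37/2, -59)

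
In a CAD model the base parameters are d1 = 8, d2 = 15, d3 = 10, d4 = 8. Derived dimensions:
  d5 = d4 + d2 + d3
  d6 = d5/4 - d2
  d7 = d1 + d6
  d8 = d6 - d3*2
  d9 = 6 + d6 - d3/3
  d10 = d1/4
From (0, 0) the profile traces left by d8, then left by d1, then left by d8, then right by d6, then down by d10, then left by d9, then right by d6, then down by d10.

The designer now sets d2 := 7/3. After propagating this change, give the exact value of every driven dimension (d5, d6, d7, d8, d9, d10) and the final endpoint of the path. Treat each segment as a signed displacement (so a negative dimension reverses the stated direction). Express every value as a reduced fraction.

d5 = 61/3
d6 = 11/4
d7 = 43/4
d8 = -69/4
d9 = 65/12
d10 = 2
endpoint = (319/12, -4)

Apply edit: d2 := 7/3
  d5 = d4 + d2 + d3 = 61/3
  d6 = d5/4 - d2 = 11/4
  d7 = d1 + d6 = 43/4
  d8 = d6 - d3*2 = -69/4
  d9 = 6 + d6 - d3/3 = 65/12
  d10 = d1/4 = 2
Walk from origin (0, 0):
  seg 1: left by d8 = -69/4 → (69/4, 0)
  seg 2: left by d1 = 8 → (37/4, 0)
  seg 3: left by d8 = -69/4 → (53/2, 0)
  seg 4: right by d6 = 11/4 → (117/4, 0)
  seg 5: down by d10 = 2 → (117/4, -2)
  seg 6: left by d9 = 65/12 → (143/6, -2)
  seg 7: right by d6 = 11/4 → (319/12, -2)
  seg 8: down by d10 = 2 → (319/12, -4)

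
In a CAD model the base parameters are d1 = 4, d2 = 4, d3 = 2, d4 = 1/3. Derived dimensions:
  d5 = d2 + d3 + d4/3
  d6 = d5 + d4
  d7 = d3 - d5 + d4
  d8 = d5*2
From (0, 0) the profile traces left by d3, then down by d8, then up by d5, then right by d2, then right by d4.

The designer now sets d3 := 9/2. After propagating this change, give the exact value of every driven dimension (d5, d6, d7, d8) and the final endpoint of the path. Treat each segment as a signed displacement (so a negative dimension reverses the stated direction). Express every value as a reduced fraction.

d5 = 155/18
d6 = 161/18
d7 = -34/9
d8 = 155/9
endpoint = (-1/6, -155/18)

Apply edit: d3 := 9/2
  d5 = d2 + d3 + d4/3 = 155/18
  d6 = d5 + d4 = 161/18
  d7 = d3 - d5 + d4 = -34/9
  d8 = d5*2 = 155/9
Walk from origin (0, 0):
  seg 1: left by d3 = 9/2 → (-9/2, 0)
  seg 2: down by d8 = 155/9 → (-9/2, -155/9)
  seg 3: up by d5 = 155/18 → (-9/2, -155/18)
  seg 4: right by d2 = 4 → (-1/2, -155/18)
  seg 5: right by d4 = 1/3 → (-1/6, -155/18)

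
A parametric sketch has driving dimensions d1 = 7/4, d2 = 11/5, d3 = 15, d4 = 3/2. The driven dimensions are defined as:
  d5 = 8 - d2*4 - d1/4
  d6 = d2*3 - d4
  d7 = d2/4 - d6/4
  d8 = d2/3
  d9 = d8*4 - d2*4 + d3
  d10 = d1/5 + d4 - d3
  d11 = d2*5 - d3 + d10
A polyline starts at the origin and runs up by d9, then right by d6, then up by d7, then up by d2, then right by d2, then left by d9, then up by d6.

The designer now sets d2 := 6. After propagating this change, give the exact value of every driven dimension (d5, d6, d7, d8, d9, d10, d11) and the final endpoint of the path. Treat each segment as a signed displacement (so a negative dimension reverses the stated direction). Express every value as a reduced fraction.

d5 = -263/16
d6 = 33/2
d7 = -21/8
d8 = 2
d9 = -1
d10 = -263/20
d11 = 37/20
endpoint = (47/2, 151/8)

Apply edit: d2 := 6
  d5 = 8 - d2*4 - d1/4 = -263/16
  d6 = d2*3 - d4 = 33/2
  d7 = d2/4 - d6/4 = -21/8
  d8 = d2/3 = 2
  d9 = d8*4 - d2*4 + d3 = -1
  d10 = d1/5 + d4 - d3 = -263/20
  d11 = d2*5 - d3 + d10 = 37/20
Walk from origin (0, 0):
  seg 1: up by d9 = -1 → (0, -1)
  seg 2: right by d6 = 33/2 → (33/2, -1)
  seg 3: up by d7 = -21/8 → (33/2, -29/8)
  seg 4: up by d2 = 6 → (33/2, 19/8)
  seg 5: right by d2 = 6 → (45/2, 19/8)
  seg 6: left by d9 = -1 → (47/2, 19/8)
  seg 7: up by d6 = 33/2 → (47/2, 151/8)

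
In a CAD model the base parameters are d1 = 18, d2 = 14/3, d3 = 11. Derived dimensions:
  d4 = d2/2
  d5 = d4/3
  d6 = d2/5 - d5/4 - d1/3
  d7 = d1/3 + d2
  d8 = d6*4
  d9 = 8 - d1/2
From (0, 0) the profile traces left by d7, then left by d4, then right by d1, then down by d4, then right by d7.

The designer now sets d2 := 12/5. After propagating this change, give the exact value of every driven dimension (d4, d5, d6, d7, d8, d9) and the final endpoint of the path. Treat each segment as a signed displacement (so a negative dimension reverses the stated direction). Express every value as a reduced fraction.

d4 = 6/5
d5 = 2/5
d6 = -281/50
d7 = 42/5
d8 = -562/25
d9 = -1
endpoint = (84/5, -6/5)

Apply edit: d2 := 12/5
  d4 = d2/2 = 6/5
  d5 = d4/3 = 2/5
  d6 = d2/5 - d5/4 - d1/3 = -281/50
  d7 = d1/3 + d2 = 42/5
  d8 = d6*4 = -562/25
  d9 = 8 - d1/2 = -1
Walk from origin (0, 0):
  seg 1: left by d7 = 42/5 → (-42/5, 0)
  seg 2: left by d4 = 6/5 → (-48/5, 0)
  seg 3: right by d1 = 18 → (42/5, 0)
  seg 4: down by d4 = 6/5 → (42/5, -6/5)
  seg 5: right by d7 = 42/5 → (84/5, -6/5)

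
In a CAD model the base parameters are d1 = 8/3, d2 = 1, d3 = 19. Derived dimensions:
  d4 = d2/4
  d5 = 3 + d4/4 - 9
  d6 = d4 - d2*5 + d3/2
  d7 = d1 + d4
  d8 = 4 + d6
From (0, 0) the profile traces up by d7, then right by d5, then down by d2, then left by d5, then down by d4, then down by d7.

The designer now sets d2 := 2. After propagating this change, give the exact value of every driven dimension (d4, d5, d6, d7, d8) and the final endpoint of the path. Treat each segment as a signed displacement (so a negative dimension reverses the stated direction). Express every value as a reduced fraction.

d4 = 1/2
d5 = -47/8
d6 = 0
d7 = 19/6
d8 = 4
endpoint = (0, -5/2)

Apply edit: d2 := 2
  d4 = d2/4 = 1/2
  d5 = 3 + d4/4 - 9 = -47/8
  d6 = d4 - d2*5 + d3/2 = 0
  d7 = d1 + d4 = 19/6
  d8 = 4 + d6 = 4
Walk from origin (0, 0):
  seg 1: up by d7 = 19/6 → (0, 19/6)
  seg 2: right by d5 = -47/8 → (-47/8, 19/6)
  seg 3: down by d2 = 2 → (-47/8, 7/6)
  seg 4: left by d5 = -47/8 → (0, 7/6)
  seg 5: down by d4 = 1/2 → (0, 2/3)
  seg 6: down by d7 = 19/6 → (0, -5/2)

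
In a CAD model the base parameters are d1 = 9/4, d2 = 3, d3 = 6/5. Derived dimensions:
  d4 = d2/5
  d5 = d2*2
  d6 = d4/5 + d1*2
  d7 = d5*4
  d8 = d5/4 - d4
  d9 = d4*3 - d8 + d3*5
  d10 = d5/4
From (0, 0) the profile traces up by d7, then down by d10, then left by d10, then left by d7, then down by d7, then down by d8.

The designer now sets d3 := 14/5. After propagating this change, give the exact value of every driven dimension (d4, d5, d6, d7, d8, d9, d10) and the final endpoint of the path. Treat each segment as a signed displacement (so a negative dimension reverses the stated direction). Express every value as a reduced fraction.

Apply edit: d3 := 14/5
  d4 = d2/5 = 3/5
  d5 = d2*2 = 6
  d6 = d4/5 + d1*2 = 231/50
  d7 = d5*4 = 24
  d8 = d5/4 - d4 = 9/10
  d9 = d4*3 - d8 + d3*5 = 149/10
  d10 = d5/4 = 3/2
Walk from origin (0, 0):
  seg 1: up by d7 = 24 → (0, 24)
  seg 2: down by d10 = 3/2 → (0, 45/2)
  seg 3: left by d10 = 3/2 → (-3/2, 45/2)
  seg 4: left by d7 = 24 → (-51/2, 45/2)
  seg 5: down by d7 = 24 → (-51/2, -3/2)
  seg 6: down by d8 = 9/10 → (-51/2, -12/5)

d4 = 3/5
d5 = 6
d6 = 231/50
d7 = 24
d8 = 9/10
d9 = 149/10
d10 = 3/2
endpoint = (-51/2, -12/5)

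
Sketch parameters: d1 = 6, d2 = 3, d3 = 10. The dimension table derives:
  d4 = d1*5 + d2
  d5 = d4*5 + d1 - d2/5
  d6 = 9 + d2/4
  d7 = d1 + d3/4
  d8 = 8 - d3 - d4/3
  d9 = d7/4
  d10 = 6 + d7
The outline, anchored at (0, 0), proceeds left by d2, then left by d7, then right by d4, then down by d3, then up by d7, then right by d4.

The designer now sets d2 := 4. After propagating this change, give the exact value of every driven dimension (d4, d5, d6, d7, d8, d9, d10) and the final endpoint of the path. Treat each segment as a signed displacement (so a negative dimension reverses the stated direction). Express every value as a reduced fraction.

d4 = 34
d5 = 876/5
d6 = 10
d7 = 17/2
d8 = -40/3
d9 = 17/8
d10 = 29/2
endpoint = (111/2, -3/2)

Apply edit: d2 := 4
  d4 = d1*5 + d2 = 34
  d5 = d4*5 + d1 - d2/5 = 876/5
  d6 = 9 + d2/4 = 10
  d7 = d1 + d3/4 = 17/2
  d8 = 8 - d3 - d4/3 = -40/3
  d9 = d7/4 = 17/8
  d10 = 6 + d7 = 29/2
Walk from origin (0, 0):
  seg 1: left by d2 = 4 → (-4, 0)
  seg 2: left by d7 = 17/2 → (-25/2, 0)
  seg 3: right by d4 = 34 → (43/2, 0)
  seg 4: down by d3 = 10 → (43/2, -10)
  seg 5: up by d7 = 17/2 → (43/2, -3/2)
  seg 6: right by d4 = 34 → (111/2, -3/2)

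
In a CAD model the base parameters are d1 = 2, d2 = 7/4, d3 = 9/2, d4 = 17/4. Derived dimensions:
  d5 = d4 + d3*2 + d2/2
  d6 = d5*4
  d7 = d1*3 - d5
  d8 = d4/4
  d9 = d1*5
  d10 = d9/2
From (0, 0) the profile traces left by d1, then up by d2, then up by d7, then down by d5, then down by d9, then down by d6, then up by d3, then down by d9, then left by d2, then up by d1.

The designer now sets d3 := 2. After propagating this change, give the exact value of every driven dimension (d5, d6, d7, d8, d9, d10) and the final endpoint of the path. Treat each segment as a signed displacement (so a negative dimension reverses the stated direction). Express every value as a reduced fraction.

Apply edit: d3 := 2
  d5 = d4 + d3*2 + d2/2 = 73/8
  d6 = d5*4 = 73/2
  d7 = d1*3 - d5 = -25/8
  d8 = d4/4 = 17/16
  d9 = d1*5 = 10
  d10 = d9/2 = 5
Walk from origin (0, 0):
  seg 1: left by d1 = 2 → (-2, 0)
  seg 2: up by d2 = 7/4 → (-2, 7/4)
  seg 3: up by d7 = -25/8 → (-2, -11/8)
  seg 4: down by d5 = 73/8 → (-2, -21/2)
  seg 5: down by d9 = 10 → (-2, -41/2)
  seg 6: down by d6 = 73/2 → (-2, -57)
  seg 7: up by d3 = 2 → (-2, -55)
  seg 8: down by d9 = 10 → (-2, -65)
  seg 9: left by d2 = 7/4 → (-15/4, -65)
  seg 10: up by d1 = 2 → (-15/4, -63)

d5 = 73/8
d6 = 73/2
d7 = -25/8
d8 = 17/16
d9 = 10
d10 = 5
endpoint = (-15/4, -63)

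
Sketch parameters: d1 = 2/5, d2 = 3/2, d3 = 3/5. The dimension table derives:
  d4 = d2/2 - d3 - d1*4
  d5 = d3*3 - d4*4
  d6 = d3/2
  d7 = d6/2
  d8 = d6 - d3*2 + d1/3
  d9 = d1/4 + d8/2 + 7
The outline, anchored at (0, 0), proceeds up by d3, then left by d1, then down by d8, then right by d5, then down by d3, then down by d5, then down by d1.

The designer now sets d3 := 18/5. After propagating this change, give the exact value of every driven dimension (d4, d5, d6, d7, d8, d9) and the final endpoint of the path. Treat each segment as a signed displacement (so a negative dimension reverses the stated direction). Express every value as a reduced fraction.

d4 = -89/20
d5 = 143/5
d6 = 9/5
d7 = 9/10
d8 = -79/15
d9 = 67/15
endpoint = (141/5, -356/15)

Apply edit: d3 := 18/5
  d4 = d2/2 - d3 - d1*4 = -89/20
  d5 = d3*3 - d4*4 = 143/5
  d6 = d3/2 = 9/5
  d7 = d6/2 = 9/10
  d8 = d6 - d3*2 + d1/3 = -79/15
  d9 = d1/4 + d8/2 + 7 = 67/15
Walk from origin (0, 0):
  seg 1: up by d3 = 18/5 → (0, 18/5)
  seg 2: left by d1 = 2/5 → (-2/5, 18/5)
  seg 3: down by d8 = -79/15 → (-2/5, 133/15)
  seg 4: right by d5 = 143/5 → (141/5, 133/15)
  seg 5: down by d3 = 18/5 → (141/5, 79/15)
  seg 6: down by d5 = 143/5 → (141/5, -70/3)
  seg 7: down by d1 = 2/5 → (141/5, -356/15)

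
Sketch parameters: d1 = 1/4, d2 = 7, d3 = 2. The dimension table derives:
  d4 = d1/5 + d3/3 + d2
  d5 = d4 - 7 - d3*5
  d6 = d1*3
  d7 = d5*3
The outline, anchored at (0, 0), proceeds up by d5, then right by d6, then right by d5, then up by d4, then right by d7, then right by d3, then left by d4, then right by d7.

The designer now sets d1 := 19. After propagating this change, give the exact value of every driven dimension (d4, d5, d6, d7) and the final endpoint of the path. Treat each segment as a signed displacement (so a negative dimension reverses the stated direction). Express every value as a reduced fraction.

d4 = 172/15
d5 = -83/15
d6 = 57
d7 = -83/5
endpoint = (44/5, 89/15)

Apply edit: d1 := 19
  d4 = d1/5 + d3/3 + d2 = 172/15
  d5 = d4 - 7 - d3*5 = -83/15
  d6 = d1*3 = 57
  d7 = d5*3 = -83/5
Walk from origin (0, 0):
  seg 1: up by d5 = -83/15 → (0, -83/15)
  seg 2: right by d6 = 57 → (57, -83/15)
  seg 3: right by d5 = -83/15 → (772/15, -83/15)
  seg 4: up by d4 = 172/15 → (772/15, 89/15)
  seg 5: right by d7 = -83/5 → (523/15, 89/15)
  seg 6: right by d3 = 2 → (553/15, 89/15)
  seg 7: left by d4 = 172/15 → (127/5, 89/15)
  seg 8: right by d7 = -83/5 → (44/5, 89/15)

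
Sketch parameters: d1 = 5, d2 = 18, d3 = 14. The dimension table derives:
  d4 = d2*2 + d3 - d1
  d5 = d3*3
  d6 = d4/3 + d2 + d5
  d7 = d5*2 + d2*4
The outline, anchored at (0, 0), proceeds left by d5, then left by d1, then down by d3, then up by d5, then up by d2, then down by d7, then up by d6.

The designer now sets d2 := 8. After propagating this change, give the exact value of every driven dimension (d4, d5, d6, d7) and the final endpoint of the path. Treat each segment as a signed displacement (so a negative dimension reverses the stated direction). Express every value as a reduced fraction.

Apply edit: d2 := 8
  d4 = d2*2 + d3 - d1 = 25
  d5 = d3*3 = 42
  d6 = d4/3 + d2 + d5 = 175/3
  d7 = d5*2 + d2*4 = 116
Walk from origin (0, 0):
  seg 1: left by d5 = 42 → (-42, 0)
  seg 2: left by d1 = 5 → (-47, 0)
  seg 3: down by d3 = 14 → (-47, -14)
  seg 4: up by d5 = 42 → (-47, 28)
  seg 5: up by d2 = 8 → (-47, 36)
  seg 6: down by d7 = 116 → (-47, -80)
  seg 7: up by d6 = 175/3 → (-47, -65/3)

d4 = 25
d5 = 42
d6 = 175/3
d7 = 116
endpoint = (-47, -65/3)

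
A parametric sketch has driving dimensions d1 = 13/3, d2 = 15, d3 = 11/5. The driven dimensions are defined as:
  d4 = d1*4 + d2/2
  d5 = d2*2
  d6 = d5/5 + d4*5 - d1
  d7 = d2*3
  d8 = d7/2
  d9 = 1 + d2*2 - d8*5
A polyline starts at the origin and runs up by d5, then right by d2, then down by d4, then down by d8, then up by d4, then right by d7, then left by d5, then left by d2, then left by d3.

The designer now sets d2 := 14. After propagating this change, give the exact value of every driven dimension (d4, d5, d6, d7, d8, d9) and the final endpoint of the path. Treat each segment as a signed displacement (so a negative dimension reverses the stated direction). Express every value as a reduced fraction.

d4 = 73/3
d5 = 28
d6 = 1844/15
d7 = 42
d8 = 21
d9 = -76
endpoint = (59/5, 7)

Apply edit: d2 := 14
  d4 = d1*4 + d2/2 = 73/3
  d5 = d2*2 = 28
  d6 = d5/5 + d4*5 - d1 = 1844/15
  d7 = d2*3 = 42
  d8 = d7/2 = 21
  d9 = 1 + d2*2 - d8*5 = -76
Walk from origin (0, 0):
  seg 1: up by d5 = 28 → (0, 28)
  seg 2: right by d2 = 14 → (14, 28)
  seg 3: down by d4 = 73/3 → (14, 11/3)
  seg 4: down by d8 = 21 → (14, -52/3)
  seg 5: up by d4 = 73/3 → (14, 7)
  seg 6: right by d7 = 42 → (56, 7)
  seg 7: left by d5 = 28 → (28, 7)
  seg 8: left by d2 = 14 → (14, 7)
  seg 9: left by d3 = 11/5 → (59/5, 7)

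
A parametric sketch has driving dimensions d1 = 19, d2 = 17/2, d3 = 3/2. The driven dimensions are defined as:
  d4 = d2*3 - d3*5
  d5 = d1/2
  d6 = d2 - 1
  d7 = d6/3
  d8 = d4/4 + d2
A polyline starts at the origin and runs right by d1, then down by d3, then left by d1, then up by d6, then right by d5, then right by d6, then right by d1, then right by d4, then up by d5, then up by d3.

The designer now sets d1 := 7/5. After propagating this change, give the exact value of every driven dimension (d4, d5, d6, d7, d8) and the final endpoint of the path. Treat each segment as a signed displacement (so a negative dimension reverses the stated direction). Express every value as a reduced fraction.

Apply edit: d1 := 7/5
  d4 = d2*3 - d3*5 = 18
  d5 = d1/2 = 7/10
  d6 = d2 - 1 = 15/2
  d7 = d6/3 = 5/2
  d8 = d4/4 + d2 = 13
Walk from origin (0, 0):
  seg 1: right by d1 = 7/5 → (7/5, 0)
  seg 2: down by d3 = 3/2 → (7/5, -3/2)
  seg 3: left by d1 = 7/5 → (0, -3/2)
  seg 4: up by d6 = 15/2 → (0, 6)
  seg 5: right by d5 = 7/10 → (7/10, 6)
  seg 6: right by d6 = 15/2 → (41/5, 6)
  seg 7: right by d1 = 7/5 → (48/5, 6)
  seg 8: right by d4 = 18 → (138/5, 6)
  seg 9: up by d5 = 7/10 → (138/5, 67/10)
  seg 10: up by d3 = 3/2 → (138/5, 41/5)

d4 = 18
d5 = 7/10
d6 = 15/2
d7 = 5/2
d8 = 13
endpoint = (138/5, 41/5)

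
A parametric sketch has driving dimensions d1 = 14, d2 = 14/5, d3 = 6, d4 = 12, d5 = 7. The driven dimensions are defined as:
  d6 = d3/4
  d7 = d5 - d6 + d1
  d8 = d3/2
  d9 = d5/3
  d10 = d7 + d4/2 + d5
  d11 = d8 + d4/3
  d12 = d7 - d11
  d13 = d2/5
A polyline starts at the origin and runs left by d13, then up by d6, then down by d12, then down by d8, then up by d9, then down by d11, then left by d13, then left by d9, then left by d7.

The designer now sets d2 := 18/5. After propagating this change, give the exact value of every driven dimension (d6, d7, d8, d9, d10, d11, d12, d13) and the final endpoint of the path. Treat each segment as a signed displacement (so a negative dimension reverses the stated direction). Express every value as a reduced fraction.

d6 = 3/2
d7 = 39/2
d8 = 3
d9 = 7/3
d10 = 65/2
d11 = 7
d12 = 25/2
d13 = 18/25
endpoint = (-3491/150, -56/3)

Apply edit: d2 := 18/5
  d6 = d3/4 = 3/2
  d7 = d5 - d6 + d1 = 39/2
  d8 = d3/2 = 3
  d9 = d5/3 = 7/3
  d10 = d7 + d4/2 + d5 = 65/2
  d11 = d8 + d4/3 = 7
  d12 = d7 - d11 = 25/2
  d13 = d2/5 = 18/25
Walk from origin (0, 0):
  seg 1: left by d13 = 18/25 → (-18/25, 0)
  seg 2: up by d6 = 3/2 → (-18/25, 3/2)
  seg 3: down by d12 = 25/2 → (-18/25, -11)
  seg 4: down by d8 = 3 → (-18/25, -14)
  seg 5: up by d9 = 7/3 → (-18/25, -35/3)
  seg 6: down by d11 = 7 → (-18/25, -56/3)
  seg 7: left by d13 = 18/25 → (-36/25, -56/3)
  seg 8: left by d9 = 7/3 → (-283/75, -56/3)
  seg 9: left by d7 = 39/2 → (-3491/150, -56/3)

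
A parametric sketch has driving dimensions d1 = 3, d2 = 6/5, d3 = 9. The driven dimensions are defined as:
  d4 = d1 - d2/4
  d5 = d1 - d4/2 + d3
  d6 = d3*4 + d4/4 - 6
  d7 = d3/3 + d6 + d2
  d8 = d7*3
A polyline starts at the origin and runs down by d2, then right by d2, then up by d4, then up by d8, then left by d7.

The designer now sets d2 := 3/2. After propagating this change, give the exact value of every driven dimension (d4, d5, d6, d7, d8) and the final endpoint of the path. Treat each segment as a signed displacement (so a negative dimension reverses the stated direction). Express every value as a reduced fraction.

d4 = 21/8
d5 = 171/16
d6 = 981/32
d7 = 1125/32
d8 = 3375/32
endpoint = (-1077/32, 3411/32)

Apply edit: d2 := 3/2
  d4 = d1 - d2/4 = 21/8
  d5 = d1 - d4/2 + d3 = 171/16
  d6 = d3*4 + d4/4 - 6 = 981/32
  d7 = d3/3 + d6 + d2 = 1125/32
  d8 = d7*3 = 3375/32
Walk from origin (0, 0):
  seg 1: down by d2 = 3/2 → (0, -3/2)
  seg 2: right by d2 = 3/2 → (3/2, -3/2)
  seg 3: up by d4 = 21/8 → (3/2, 9/8)
  seg 4: up by d8 = 3375/32 → (3/2, 3411/32)
  seg 5: left by d7 = 1125/32 → (-1077/32, 3411/32)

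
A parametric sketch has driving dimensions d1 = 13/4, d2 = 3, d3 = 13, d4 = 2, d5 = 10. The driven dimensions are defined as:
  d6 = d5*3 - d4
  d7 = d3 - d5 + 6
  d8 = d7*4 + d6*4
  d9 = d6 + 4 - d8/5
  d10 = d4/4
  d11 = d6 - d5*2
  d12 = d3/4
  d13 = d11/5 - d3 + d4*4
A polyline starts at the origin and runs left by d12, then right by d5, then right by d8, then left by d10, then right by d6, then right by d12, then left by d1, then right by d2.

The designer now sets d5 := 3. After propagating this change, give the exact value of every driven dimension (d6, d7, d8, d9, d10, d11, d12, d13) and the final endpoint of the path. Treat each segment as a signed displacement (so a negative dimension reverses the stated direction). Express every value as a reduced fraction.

d6 = 7
d7 = 16
d8 = 92
d9 = -37/5
d10 = 1/2
d11 = 1
d12 = 13/4
d13 = -24/5
endpoint = (405/4, 0)

Apply edit: d5 := 3
  d6 = d5*3 - d4 = 7
  d7 = d3 - d5 + 6 = 16
  d8 = d7*4 + d6*4 = 92
  d9 = d6 + 4 - d8/5 = -37/5
  d10 = d4/4 = 1/2
  d11 = d6 - d5*2 = 1
  d12 = d3/4 = 13/4
  d13 = d11/5 - d3 + d4*4 = -24/5
Walk from origin (0, 0):
  seg 1: left by d12 = 13/4 → (-13/4, 0)
  seg 2: right by d5 = 3 → (-1/4, 0)
  seg 3: right by d8 = 92 → (367/4, 0)
  seg 4: left by d10 = 1/2 → (365/4, 0)
  seg 5: right by d6 = 7 → (393/4, 0)
  seg 6: right by d12 = 13/4 → (203/2, 0)
  seg 7: left by d1 = 13/4 → (393/4, 0)
  seg 8: right by d2 = 3 → (405/4, 0)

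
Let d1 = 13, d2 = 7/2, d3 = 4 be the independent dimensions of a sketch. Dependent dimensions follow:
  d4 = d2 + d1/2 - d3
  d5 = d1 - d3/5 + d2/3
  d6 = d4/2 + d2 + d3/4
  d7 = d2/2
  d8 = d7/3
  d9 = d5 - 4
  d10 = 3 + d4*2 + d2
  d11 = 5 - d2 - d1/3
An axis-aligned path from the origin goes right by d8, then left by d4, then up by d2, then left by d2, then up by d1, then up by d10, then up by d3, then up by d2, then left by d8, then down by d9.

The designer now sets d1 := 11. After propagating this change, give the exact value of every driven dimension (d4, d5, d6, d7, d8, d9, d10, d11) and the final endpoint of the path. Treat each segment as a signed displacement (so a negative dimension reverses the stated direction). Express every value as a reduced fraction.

Apply edit: d1 := 11
  d4 = d2 + d1/2 - d3 = 5
  d5 = d1 - d3/5 + d2/3 = 341/30
  d6 = d4/2 + d2 + d3/4 = 7
  d7 = d2/2 = 7/4
  d8 = d7/3 = 7/12
  d9 = d5 - 4 = 221/30
  d10 = 3 + d4*2 + d2 = 33/2
  d11 = 5 - d2 - d1/3 = -13/6
Walk from origin (0, 0):
  seg 1: right by d8 = 7/12 → (7/12, 0)
  seg 2: left by d4 = 5 → (-53/12, 0)
  seg 3: up by d2 = 7/2 → (-53/12, 7/2)
  seg 4: left by d2 = 7/2 → (-95/12, 7/2)
  seg 5: up by d1 = 11 → (-95/12, 29/2)
  seg 6: up by d10 = 33/2 → (-95/12, 31)
  seg 7: up by d3 = 4 → (-95/12, 35)
  seg 8: up by d2 = 7/2 → (-95/12, 77/2)
  seg 9: left by d8 = 7/12 → (-17/2, 77/2)
  seg 10: down by d9 = 221/30 → (-17/2, 467/15)

d4 = 5
d5 = 341/30
d6 = 7
d7 = 7/4
d8 = 7/12
d9 = 221/30
d10 = 33/2
d11 = -13/6
endpoint = (-17/2, 467/15)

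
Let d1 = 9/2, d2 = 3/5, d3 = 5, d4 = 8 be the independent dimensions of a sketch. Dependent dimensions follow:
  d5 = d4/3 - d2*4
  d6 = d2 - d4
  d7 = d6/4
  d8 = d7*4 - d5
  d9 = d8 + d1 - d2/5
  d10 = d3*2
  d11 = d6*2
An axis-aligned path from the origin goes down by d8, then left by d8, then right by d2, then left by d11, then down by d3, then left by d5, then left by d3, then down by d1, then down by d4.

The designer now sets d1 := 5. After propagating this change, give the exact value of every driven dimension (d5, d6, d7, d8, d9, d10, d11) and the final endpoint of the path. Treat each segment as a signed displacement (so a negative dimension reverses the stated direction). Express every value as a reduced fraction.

d5 = 4/15
d6 = -37/5
d7 = -37/20
d8 = -23/3
d9 = -209/75
d10 = 10
d11 = -74/5
endpoint = (89/5, -31/3)

Apply edit: d1 := 5
  d5 = d4/3 - d2*4 = 4/15
  d6 = d2 - d4 = -37/5
  d7 = d6/4 = -37/20
  d8 = d7*4 - d5 = -23/3
  d9 = d8 + d1 - d2/5 = -209/75
  d10 = d3*2 = 10
  d11 = d6*2 = -74/5
Walk from origin (0, 0):
  seg 1: down by d8 = -23/3 → (0, 23/3)
  seg 2: left by d8 = -23/3 → (23/3, 23/3)
  seg 3: right by d2 = 3/5 → (124/15, 23/3)
  seg 4: left by d11 = -74/5 → (346/15, 23/3)
  seg 5: down by d3 = 5 → (346/15, 8/3)
  seg 6: left by d5 = 4/15 → (114/5, 8/3)
  seg 7: left by d3 = 5 → (89/5, 8/3)
  seg 8: down by d1 = 5 → (89/5, -7/3)
  seg 9: down by d4 = 8 → (89/5, -31/3)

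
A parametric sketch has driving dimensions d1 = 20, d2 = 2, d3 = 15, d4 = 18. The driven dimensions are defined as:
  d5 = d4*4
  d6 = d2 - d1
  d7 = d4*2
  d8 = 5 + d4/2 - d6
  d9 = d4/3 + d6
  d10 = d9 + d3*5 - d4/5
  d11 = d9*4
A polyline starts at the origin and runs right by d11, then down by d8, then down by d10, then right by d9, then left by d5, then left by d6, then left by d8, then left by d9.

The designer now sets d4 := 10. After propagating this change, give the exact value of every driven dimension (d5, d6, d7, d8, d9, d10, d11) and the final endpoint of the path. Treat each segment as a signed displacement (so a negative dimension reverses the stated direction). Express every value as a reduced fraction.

d5 = 40
d6 = -18
d7 = 20
d8 = 28
d9 = -44/3
d10 = 175/3
d11 = -176/3
endpoint = (-326/3, -259/3)

Apply edit: d4 := 10
  d5 = d4*4 = 40
  d6 = d2 - d1 = -18
  d7 = d4*2 = 20
  d8 = 5 + d4/2 - d6 = 28
  d9 = d4/3 + d6 = -44/3
  d10 = d9 + d3*5 - d4/5 = 175/3
  d11 = d9*4 = -176/3
Walk from origin (0, 0):
  seg 1: right by d11 = -176/3 → (-176/3, 0)
  seg 2: down by d8 = 28 → (-176/3, -28)
  seg 3: down by d10 = 175/3 → (-176/3, -259/3)
  seg 4: right by d9 = -44/3 → (-220/3, -259/3)
  seg 5: left by d5 = 40 → (-340/3, -259/3)
  seg 6: left by d6 = -18 → (-286/3, -259/3)
  seg 7: left by d8 = 28 → (-370/3, -259/3)
  seg 8: left by d9 = -44/3 → (-326/3, -259/3)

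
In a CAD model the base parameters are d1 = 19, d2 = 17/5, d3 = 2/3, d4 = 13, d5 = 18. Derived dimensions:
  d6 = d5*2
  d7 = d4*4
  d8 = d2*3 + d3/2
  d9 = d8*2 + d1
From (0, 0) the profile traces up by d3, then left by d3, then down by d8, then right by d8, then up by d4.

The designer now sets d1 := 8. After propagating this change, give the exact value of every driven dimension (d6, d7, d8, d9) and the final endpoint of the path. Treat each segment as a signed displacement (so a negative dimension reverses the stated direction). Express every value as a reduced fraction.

d6 = 36
d7 = 52
d8 = 158/15
d9 = 436/15
endpoint = (148/15, 47/15)

Apply edit: d1 := 8
  d6 = d5*2 = 36
  d7 = d4*4 = 52
  d8 = d2*3 + d3/2 = 158/15
  d9 = d8*2 + d1 = 436/15
Walk from origin (0, 0):
  seg 1: up by d3 = 2/3 → (0, 2/3)
  seg 2: left by d3 = 2/3 → (-2/3, 2/3)
  seg 3: down by d8 = 158/15 → (-2/3, -148/15)
  seg 4: right by d8 = 158/15 → (148/15, -148/15)
  seg 5: up by d4 = 13 → (148/15, 47/15)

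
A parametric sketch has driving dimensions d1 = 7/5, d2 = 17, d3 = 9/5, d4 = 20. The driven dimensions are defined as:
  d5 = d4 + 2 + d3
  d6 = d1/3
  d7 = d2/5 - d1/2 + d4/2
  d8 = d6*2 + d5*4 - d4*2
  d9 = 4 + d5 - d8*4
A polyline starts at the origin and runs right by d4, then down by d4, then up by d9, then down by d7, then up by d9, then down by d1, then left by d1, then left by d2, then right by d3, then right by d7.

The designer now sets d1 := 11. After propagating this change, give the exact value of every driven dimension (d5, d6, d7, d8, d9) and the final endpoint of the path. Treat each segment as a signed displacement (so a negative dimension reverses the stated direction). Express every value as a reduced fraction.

d5 = 119/5
d6 = 11/3
d7 = 79/10
d8 = 938/15
d9 = -667/3
endpoint = (17/10, -14507/30)

Apply edit: d1 := 11
  d5 = d4 + 2 + d3 = 119/5
  d6 = d1/3 = 11/3
  d7 = d2/5 - d1/2 + d4/2 = 79/10
  d8 = d6*2 + d5*4 - d4*2 = 938/15
  d9 = 4 + d5 - d8*4 = -667/3
Walk from origin (0, 0):
  seg 1: right by d4 = 20 → (20, 0)
  seg 2: down by d4 = 20 → (20, -20)
  seg 3: up by d9 = -667/3 → (20, -727/3)
  seg 4: down by d7 = 79/10 → (20, -7507/30)
  seg 5: up by d9 = -667/3 → (20, -14177/30)
  seg 6: down by d1 = 11 → (20, -14507/30)
  seg 7: left by d1 = 11 → (9, -14507/30)
  seg 8: left by d2 = 17 → (-8, -14507/30)
  seg 9: right by d3 = 9/5 → (-31/5, -14507/30)
  seg 10: right by d7 = 79/10 → (17/10, -14507/30)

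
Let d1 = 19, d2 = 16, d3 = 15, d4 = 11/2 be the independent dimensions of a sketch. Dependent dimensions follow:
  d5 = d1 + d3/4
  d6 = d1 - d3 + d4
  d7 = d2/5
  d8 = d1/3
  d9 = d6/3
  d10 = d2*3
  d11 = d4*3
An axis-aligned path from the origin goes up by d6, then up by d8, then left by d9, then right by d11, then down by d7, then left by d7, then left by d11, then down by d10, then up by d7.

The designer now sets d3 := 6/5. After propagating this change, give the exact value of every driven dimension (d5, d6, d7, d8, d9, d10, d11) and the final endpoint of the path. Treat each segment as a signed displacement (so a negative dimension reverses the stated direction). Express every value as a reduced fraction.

d5 = 193/10
d6 = 233/10
d7 = 16/5
d8 = 19/3
d9 = 233/30
d10 = 48
d11 = 33/2
endpoint = (-329/30, -551/30)

Apply edit: d3 := 6/5
  d5 = d1 + d3/4 = 193/10
  d6 = d1 - d3 + d4 = 233/10
  d7 = d2/5 = 16/5
  d8 = d1/3 = 19/3
  d9 = d6/3 = 233/30
  d10 = d2*3 = 48
  d11 = d4*3 = 33/2
Walk from origin (0, 0):
  seg 1: up by d6 = 233/10 → (0, 233/10)
  seg 2: up by d8 = 19/3 → (0, 889/30)
  seg 3: left by d9 = 233/30 → (-233/30, 889/30)
  seg 4: right by d11 = 33/2 → (131/15, 889/30)
  seg 5: down by d7 = 16/5 → (131/15, 793/30)
  seg 6: left by d7 = 16/5 → (83/15, 793/30)
  seg 7: left by d11 = 33/2 → (-329/30, 793/30)
  seg 8: down by d10 = 48 → (-329/30, -647/30)
  seg 9: up by d7 = 16/5 → (-329/30, -551/30)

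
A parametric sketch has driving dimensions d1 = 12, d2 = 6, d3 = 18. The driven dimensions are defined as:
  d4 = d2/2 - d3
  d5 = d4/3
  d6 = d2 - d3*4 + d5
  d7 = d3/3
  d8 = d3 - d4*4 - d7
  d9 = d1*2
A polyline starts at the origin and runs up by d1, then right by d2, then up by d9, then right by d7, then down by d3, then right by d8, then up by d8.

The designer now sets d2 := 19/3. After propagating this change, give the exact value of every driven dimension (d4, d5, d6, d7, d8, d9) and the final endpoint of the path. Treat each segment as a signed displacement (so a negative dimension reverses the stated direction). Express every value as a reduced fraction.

Apply edit: d2 := 19/3
  d4 = d2/2 - d3 = -89/6
  d5 = d4/3 = -89/18
  d6 = d2 - d3*4 + d5 = -1271/18
  d7 = d3/3 = 6
  d8 = d3 - d4*4 - d7 = 214/3
  d9 = d1*2 = 24
Walk from origin (0, 0):
  seg 1: up by d1 = 12 → (0, 12)
  seg 2: right by d2 = 19/3 → (19/3, 12)
  seg 3: up by d9 = 24 → (19/3, 36)
  seg 4: right by d7 = 6 → (37/3, 36)
  seg 5: down by d3 = 18 → (37/3, 18)
  seg 6: right by d8 = 214/3 → (251/3, 18)
  seg 7: up by d8 = 214/3 → (251/3, 268/3)

d4 = -89/6
d5 = -89/18
d6 = -1271/18
d7 = 6
d8 = 214/3
d9 = 24
endpoint = (251/3, 268/3)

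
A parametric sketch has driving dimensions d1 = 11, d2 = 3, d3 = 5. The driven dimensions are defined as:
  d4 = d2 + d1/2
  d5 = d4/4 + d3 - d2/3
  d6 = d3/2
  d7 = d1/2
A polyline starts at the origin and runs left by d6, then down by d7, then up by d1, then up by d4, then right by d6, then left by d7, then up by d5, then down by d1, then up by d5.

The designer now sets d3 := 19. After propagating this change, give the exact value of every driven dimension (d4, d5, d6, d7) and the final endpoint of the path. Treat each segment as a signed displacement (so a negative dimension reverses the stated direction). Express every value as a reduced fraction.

Apply edit: d3 := 19
  d4 = d2 + d1/2 = 17/2
  d5 = d4/4 + d3 - d2/3 = 161/8
  d6 = d3/2 = 19/2
  d7 = d1/2 = 11/2
Walk from origin (0, 0):
  seg 1: left by d6 = 19/2 → (-19/2, 0)
  seg 2: down by d7 = 11/2 → (-19/2, -11/2)
  seg 3: up by d1 = 11 → (-19/2, 11/2)
  seg 4: up by d4 = 17/2 → (-19/2, 14)
  seg 5: right by d6 = 19/2 → (0, 14)
  seg 6: left by d7 = 11/2 → (-11/2, 14)
  seg 7: up by d5 = 161/8 → (-11/2, 273/8)
  seg 8: down by d1 = 11 → (-11/2, 185/8)
  seg 9: up by d5 = 161/8 → (-11/2, 173/4)

d4 = 17/2
d5 = 161/8
d6 = 19/2
d7 = 11/2
endpoint = (-11/2, 173/4)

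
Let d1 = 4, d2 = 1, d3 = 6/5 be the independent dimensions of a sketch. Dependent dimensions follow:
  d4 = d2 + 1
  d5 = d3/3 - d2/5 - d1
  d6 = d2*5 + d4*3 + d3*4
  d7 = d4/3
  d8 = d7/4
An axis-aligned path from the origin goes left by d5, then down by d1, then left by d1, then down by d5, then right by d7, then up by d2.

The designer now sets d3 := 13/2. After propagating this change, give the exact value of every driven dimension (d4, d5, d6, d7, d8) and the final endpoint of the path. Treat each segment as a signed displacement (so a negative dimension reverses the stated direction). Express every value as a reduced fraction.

Apply edit: d3 := 13/2
  d4 = d2 + 1 = 2
  d5 = d3/3 - d2/5 - d1 = -61/30
  d6 = d2*5 + d4*3 + d3*4 = 37
  d7 = d4/3 = 2/3
  d8 = d7/4 = 1/6
Walk from origin (0, 0):
  seg 1: left by d5 = -61/30 → (61/30, 0)
  seg 2: down by d1 = 4 → (61/30, -4)
  seg 3: left by d1 = 4 → (-59/30, -4)
  seg 4: down by d5 = -61/30 → (-59/30, -59/30)
  seg 5: right by d7 = 2/3 → (-13/10, -59/30)
  seg 6: up by d2 = 1 → (-13/10, -29/30)

d4 = 2
d5 = -61/30
d6 = 37
d7 = 2/3
d8 = 1/6
endpoint = (-13/10, -29/30)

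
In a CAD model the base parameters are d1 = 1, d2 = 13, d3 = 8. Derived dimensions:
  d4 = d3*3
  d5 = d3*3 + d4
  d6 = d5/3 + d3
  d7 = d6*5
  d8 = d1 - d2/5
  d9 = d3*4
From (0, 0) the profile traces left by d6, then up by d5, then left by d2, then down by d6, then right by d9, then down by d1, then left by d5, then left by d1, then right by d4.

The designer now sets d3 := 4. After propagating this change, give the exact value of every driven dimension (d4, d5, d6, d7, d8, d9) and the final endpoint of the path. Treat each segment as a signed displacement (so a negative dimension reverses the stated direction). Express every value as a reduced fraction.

d4 = 12
d5 = 24
d6 = 12
d7 = 60
d8 = -8/5
d9 = 16
endpoint = (-22, 11)

Apply edit: d3 := 4
  d4 = d3*3 = 12
  d5 = d3*3 + d4 = 24
  d6 = d5/3 + d3 = 12
  d7 = d6*5 = 60
  d8 = d1 - d2/5 = -8/5
  d9 = d3*4 = 16
Walk from origin (0, 0):
  seg 1: left by d6 = 12 → (-12, 0)
  seg 2: up by d5 = 24 → (-12, 24)
  seg 3: left by d2 = 13 → (-25, 24)
  seg 4: down by d6 = 12 → (-25, 12)
  seg 5: right by d9 = 16 → (-9, 12)
  seg 6: down by d1 = 1 → (-9, 11)
  seg 7: left by d5 = 24 → (-33, 11)
  seg 8: left by d1 = 1 → (-34, 11)
  seg 9: right by d4 = 12 → (-22, 11)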